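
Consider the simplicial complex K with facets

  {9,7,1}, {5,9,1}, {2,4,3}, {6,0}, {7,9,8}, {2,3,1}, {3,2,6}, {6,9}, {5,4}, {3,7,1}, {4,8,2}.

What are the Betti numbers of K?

b_0 = 1, b_1 = 3, b_2 = 0.

Fix the vertex order 0 < 1 < 2 < 3 < 4 < 5 < 6 < 7 < 8 < 9 and write every simplex with vertices in increasing order. Then dim K = 2 and the simplices of K are:

  0-simplices (10): [0], [1], [2], [3], [4], [5], [6], [7], [8], [9]
  1-simplices (20): [0,6], [1,2], [1,3], [1,5], [1,7], [1,9], [2,3], [2,4], [2,6], [2,8], [3,4], [3,6], [3,7], [4,5], [4,8], [5,9], [6,9], [7,8], [7,9], [8,9]
  2-simplices (8): [1,2,3], [1,3,7], [1,5,9], [1,7,9], [2,3,4], [2,3,6], [2,4,8], [7,8,9]

Hence C_0 ≅ Z^10, C_1 ≅ Z^20, C_2 ≅ Z^8.

Boundary ∂_1: C_1 → C_0 maps an edge to its endpoints' difference, ∂[p,q] = q − p. For instance
  ∂[1,5] = [5] − [1].
This gives a 10×20 integer matrix of rank 9; reducing to Smith normal form yields diagonal entries (1,1,1,1,1,1,1,1,1).

Boundary ∂_2: C_2 → C_1 sends each 2-simplex [p,q,r] to [q,r] − [p,r] + [p,q]. For instance
  ∂[2,3,6] = [3,6] − [2,6] + [2,3],
  ∂[1,5,9] = [5,9] − [1,9] + [1,5].
As a 20×8 matrix over Z this has rank 8, with invariant factors (1,1,1,1,1,1,1,1).

Computing H_k = (kernel of ∂_k) / (image of ∂_{k+1}):

  H_0: rank C_0 − rank ∂_1 = 10 − 9 = 1, and the invariant factors of ∂_1 are all 1, so H_0 = Z.
  H_1: rank ker ∂_1 − rank ∂_2 = (20 − 9) − 8 = 3, and the invariant factors of ∂_2 are all 1, so H_1 = Z^3.
  H_2: rank ker ∂_2 − rank ∂_3 = (8 − 8) − 0 = 0, and there is no ∂_3, so H_2 = 0.

As a check, the Euler characteristic is 10 − 20 + 8 = -2, which agrees with 1 − 3 + 0 = -2.

Hence the Betti numbers are b_0 = 1, b_1 = 3, b_2 = 0.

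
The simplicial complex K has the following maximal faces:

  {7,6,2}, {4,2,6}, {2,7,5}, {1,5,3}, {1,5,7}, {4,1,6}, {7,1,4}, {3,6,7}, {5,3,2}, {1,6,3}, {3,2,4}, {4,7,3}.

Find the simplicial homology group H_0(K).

Take the total order 1 < 2 < 3 < 4 < 5 < 6 < 7 on the vertex set. Then K (dimension 2) consists of the simplices:

  0-simplices (7): [1], [2], [3], [4], [5], [6], [7]
  1-simplices (18): [1,3], [1,4], [1,5], [1,6], [1,7], [2,3], [2,4], [2,5], [2,6], [2,7], [3,4], [3,5], [3,6], [3,7], [4,6], [4,7], [5,7], [6,7]
  2-simplices (12): [1,3,5], [1,3,6], [1,4,6], [1,4,7], [1,5,7], [2,3,4], [2,3,5], [2,4,6], [2,5,7], [2,6,7], [3,4,7], [3,6,7]

Hence C_0 ≅ Z^7, C_1 ≅ Z^18, C_2 ≅ Z^12.

∂_1: C_1 → C_0 sends each edge [p,q] (with p < q) to q − p. For instance
  ∂[3,4] = [4] − [3].
The 7×18 boundary matrix has rank 6 and Smith normal form diag(1,1,1,1,1,1).

The boundary map ∂_2: C_2 → C_1 sends each 2-simplex [p,q,r] to [q,r] − [p,r] + [p,q]. For instance
  ∂[1,4,7] = [4,7] − [1,7] + [1,4],
  ∂[1,4,6] = [4,6] − [1,6] + [1,4].
The resulting 18×12 matrix has rank 12, and its Smith normal form has invariant factors (1,1,1,1,1,1,1,1,1,1,1,2).

Computing H_k = (kernel of ∂_k) / (image of ∂_{k+1}):

  H_0: rank C_0 − rank ∂_1 = 7 − 6 = 1, and the invariant factors of ∂_1 are all 1, so H_0 = Z.

H_0 = Z.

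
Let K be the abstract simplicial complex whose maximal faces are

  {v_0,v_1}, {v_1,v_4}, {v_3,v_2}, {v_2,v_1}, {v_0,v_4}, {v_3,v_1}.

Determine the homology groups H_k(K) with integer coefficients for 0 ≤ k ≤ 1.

H_0 ≅ Z,  H_1 ≅ Z^2.

K has 5 vertices, 6 edges.
rank ∂_0 = 0, rank ∂_1 = 4 ⇒ b_0 = 5 − 0 − 4 = 1; all invariant factors of ∂_1 are 1 so no torsion. So H_0 = Z.
rank ∂_1 = 4, rank ∂_2 = 0 ⇒ b_1 = 6 − 4 − 0 = 2. So H_1 = Z^2.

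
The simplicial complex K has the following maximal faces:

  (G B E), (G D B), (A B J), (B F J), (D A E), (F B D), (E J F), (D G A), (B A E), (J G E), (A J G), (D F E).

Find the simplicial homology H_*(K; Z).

We work with the vertex ordering A < B < D < E < F < G < J. The simplices of K, each written with vertices in increasing order, are:

  0-simplices (7): A, B, D, E, F, G, J
  1-simplices (18): AB, AD, AE, AG, AJ, BD, BE, BF, BG, BJ, DE, DF, DG, EF, EG, EJ, FJ, GJ
  2-simplices (12): ABE, ABJ, ADE, ADG, AGJ, BDF, BDG, BEG, BFJ, DEF, EFJ, EGJ

giving chain groups C_0 ≅ Z^7, C_1 ≅ Z^18, C_2 ≅ Z^12.

Boundary ∂_1: C_1 → C_0 sends each edge [p,q] (with p < q) to q − p. For instance
  ∂EG = G − E.
This gives a 7×18 integer matrix of rank 6; reducing to Smith normal form yields diagonal entries (1,1,1,1,1,1).

∂_2: C_2 → C_1 maps a triangle to the signed sum of its edges. For instance
  ∂ABE = BE − AE + AB,
  ∂BDF = DF − BF + BD.
This gives a 18×12 integer matrix of rank 12; reducing to Smith normal form yields diagonal entries (1,1,1,1,1,1,1,1,1,1,1,2).

Computing H_k = (kernel of ∂_k) / (image of ∂_{k+1}):

  H_0: rank C_0 − rank ∂_1 = 7 − 6 = 1, and the invariant factors of ∂_1 are all 1, so H_0 = Z.
  H_1: rank ker ∂_1 − rank ∂_2 = (18 − 6) − 12 = 0, and ∂_2 has invariant factor 2 > 1, so H_1 = Z/2Z.
  H_2: rank ker ∂_2 − rank ∂_3 = (12 − 12) − 0 = 0, and there is no ∂_3, so H_2 = 0.

H_0 = Z,  H_1 = Z/2Z,  H_2 = 0.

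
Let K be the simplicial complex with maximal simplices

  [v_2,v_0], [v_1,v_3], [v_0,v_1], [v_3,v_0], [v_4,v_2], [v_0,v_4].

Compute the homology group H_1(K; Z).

Take the total order v_0 < v_1 < v_2 < v_3 < v_4 on the vertex set. Then K (dimension 1) consists of the simplices:

  0-simplices (5): [v_0], [v_1], [v_2], [v_3], [v_4]
  1-simplices (6): [v_0,v_1], [v_0,v_2], [v_0,v_3], [v_0,v_4], [v_1,v_3], [v_2,v_4]

Hence C_0 ≅ Z^5, C_1 ≅ Z^6.

Boundary ∂_1: C_1 → C_0 is given by ∂[p,q] = [q] − [p]. For instance
  ∂[v_2,v_4] = [v_4] − [v_2].
The resulting 5×6 matrix has rank 4, and its Smith normal form has invariant factors (1,1,1,1).

From H_k ≅ ker(∂_k) / im(∂_{k+1}) we obtain:

  H_1: rank ker ∂_1 − rank ∂_2 = (6 − 4) − 0 = 2, and there is no ∂_2, so H_1 = Z^2.

(K is a triangulation of a wedge of 2 circles.)

H_1 = Z^2.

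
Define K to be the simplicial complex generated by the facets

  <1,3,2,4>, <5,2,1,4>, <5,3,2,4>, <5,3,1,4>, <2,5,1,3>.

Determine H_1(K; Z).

H_1 ≅ 0.

Take the total order 1 < 2 < 3 < 4 < 5 on the vertex set. Then K (dimension 3) consists of the simplices:

  0-simplices (5): [1], [2], [3], [4], [5]
  1-simplices (10): [1,2], [1,3], [1,4], [1,5], [2,3], [2,4], [2,5], [3,4], [3,5], [4,5]
  2-simplices (10): [1,2,3], [1,2,4], [1,2,5], [1,3,4], [1,3,5], [1,4,5], [2,3,4], [2,3,5], [2,4,5], [3,4,5]
  3-simplices (5): [1,2,3,4], [1,2,3,5], [1,2,4,5], [1,3,4,5], [2,3,4,5]

giving chain groups C_0 ≅ Z^5, C_1 ≅ Z^10, C_2 ≅ Z^10, C_3 ≅ Z^5.

∂_1: C_1 → C_0 sends each edge [p,q] (with p < q) to q − p.
This gives a 5×10 integer matrix of rank 4; reducing to Smith normal form yields diagonal entries (1,1,1,1).

∂_2: C_2 → C_1 sends each 2-simplex [p,q,r] to [q,r] − [p,r] + [p,q]. For instance
  ∂[2,3,5] = [3,5] − [2,5] + [2,3],
  ∂[1,4,5] = [4,5] − [1,5] + [1,4].
The 10×10 boundary matrix has rank 6 and Smith normal form diag(1,1,1,1,1,1).

The boundary map ∂_3: C_3 → C_2 sends each 3-simplex σ to the alternating sum Σ_i (−1)^i (σ with its i-th vertex removed). For instance
  ∂[1,2,4,5] = [2,4,5] − [1,4,5] + [1,2,5] − [1,2,4],
  ∂[1,2,3,4] = [2,3,4] − [1,3,4] + [1,2,4] − [1,2,3].
The resulting 10×5 matrix has rank 4, and its Smith normal form has invariant factors (1,1,1,1).

Now H_k = ker ∂_k / im ∂_{k+1}, so:

  H_1: rank ker ∂_1 − rank ∂_2 = (10 − 4) − 6 = 0, and the invariant factors of ∂_2 are all 1, so H_1 = 0.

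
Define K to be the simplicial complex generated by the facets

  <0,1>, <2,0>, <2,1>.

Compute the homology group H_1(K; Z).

H_1 ≅ Z.

Order the vertices as 0 < 1 < 2. Listing each simplex with vertices in this order, K has dimension 1 with simplices:

  0-simplices (3): [0], [1], [2]
  1-simplices (3): [0,1], [0,2], [1,2]

giving chain groups C_0 ≅ Z^3, C_1 ≅ Z^3.

∂_1: C_1 → C_0 sends each edge [p,q] (with p < q) to q − p. For instance
  ∂[1,2] = [2] − [1].
The resulting 3×3 matrix has rank 2, and its Smith normal form has invariant factors (1,1).

Computing H_k = (kernel of ∂_k) / (image of ∂_{k+1}):

  H_1: rank ker ∂_1 − rank ∂_2 = (3 − 2) − 0 = 1, and there is no ∂_2, so H_1 = Z.

(K is a triangulation of the circle S^1.)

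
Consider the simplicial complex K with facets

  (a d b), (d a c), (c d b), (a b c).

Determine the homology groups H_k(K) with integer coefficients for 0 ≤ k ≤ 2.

Order the vertices as a < b < c < d. Listing each simplex with vertices in this order, K has dimension 2 with simplices:

  0-simplices (4): a, b, c, d
  1-simplices (6): ab, ac, ad, bc, bd, cd
  2-simplices (4): abc, abd, acd, bcd

Hence C_0 ≅ Z^4, C_1 ≅ Z^6, C_2 ≅ Z^4.

The boundary map ∂_1: C_1 → C_0 sends each edge [p,q] (with p < q) to q − p.
As a 4×6 matrix over Z this has rank 3, with invariant factors (1,1,1).

Boundary ∂_2: C_2 → C_1 acts by ∂[p,q,r] = [q,r] − [p,r] + [p,q]. For instance
  ∂abc = bc − ac + ab,
  ∂acd = cd − ad + ac.
As a 6×4 matrix over Z this has rank 3, with invariant factors (1,1,1).

Reading off H_k = ker ∂_k / im ∂_{k+1}:

  H_0: rank C_0 − rank ∂_1 = 4 − 3 = 1, and the invariant factors of ∂_1 are all 1, so H_0 = Z.
  H_1: rank ker ∂_1 − rank ∂_2 = (6 − 3) − 3 = 0, and the invariant factors of ∂_2 are all 1, so H_1 = 0.
  H_2: rank ker ∂_2 − rank ∂_3 = (4 − 3) − 0 = 1, and there is no ∂_3, so H_2 = Z.

As a check, the Euler characteristic is 4 − 6 + 4 = 2, which agrees with 1 − 0 + 1 = 2.
(K is a triangulation of the 2-sphere S^2.)

H_0 ≅ Z,  H_1 = 0,  H_2 ≅ Z.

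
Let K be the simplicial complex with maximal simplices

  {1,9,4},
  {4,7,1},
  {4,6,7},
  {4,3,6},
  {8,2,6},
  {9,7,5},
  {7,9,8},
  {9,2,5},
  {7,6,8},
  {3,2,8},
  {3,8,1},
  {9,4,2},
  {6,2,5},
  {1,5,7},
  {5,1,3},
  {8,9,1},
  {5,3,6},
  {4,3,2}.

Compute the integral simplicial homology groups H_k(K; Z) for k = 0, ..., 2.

Take the total order 1 < 2 < 3 < 4 < 5 < 6 < 7 < 8 < 9 on the vertex set. Then K (dimension 2) consists of the simplices:

  0-simplices (9): [1], [2], [3], [4], [5], [6], [7], [8], [9]
  1-simplices (27): (27 of them)
  2-simplices (18): [1,3,5], [1,3,8], [1,4,7], [1,4,9], [1,5,7], [1,8,9], [2,3,4], [2,3,8], [2,4,9], [2,5,6], [2,5,9], [2,6,8], [3,4,6], [3,5,6], [4,6,7], [5,7,9], [6,7,8], [7,8,9]

Hence C_0 ≅ Z^9, C_1 ≅ Z^27, C_2 ≅ Z^18.

Boundary ∂_1: C_1 → C_0 maps an edge to its endpoints' difference, ∂[p,q] = q − p. For instance
  ∂[2,6] = [6] − [2].
As a 9×27 matrix over Z this has rank 8, with invariant factors (1,1,1,1,1,1,1,1).

Boundary ∂_2: C_2 → C_1 acts by ∂[p,q,r] = [q,r] − [p,r] + [p,q]. For instance
  ∂[7,8,9] = [8,9] − [7,9] + [7,8],
  ∂[1,8,9] = [8,9] − [1,9] + [1,8].
As a 27×18 matrix over Z this has rank 18, with invariant factors (1,1,1,1,1,1,1,1,1,1,1,1,1,1,1,1,1,2).

Computing H_k = (kernel of ∂_k) / (image of ∂_{k+1}):

  H_0: rank C_0 − rank ∂_1 = 9 − 8 = 1, and the invariant factors of ∂_1 are all 1, so H_0 ≅ Z.
  H_1: rank ker ∂_1 − rank ∂_2 = (27 − 8) − 18 = 1, and ∂_2 has invariant factor 2 > 1, so H_1 ≅ Z ⊕ Z/2.
  H_2: rank ker ∂_2 − rank ∂_3 = (18 − 18) − 0 = 0, and there is no ∂_3, so H_2 ≅ 0.

H_0 = Z,  H_1 = Z ⊕ Z/2,  H_2 = 0.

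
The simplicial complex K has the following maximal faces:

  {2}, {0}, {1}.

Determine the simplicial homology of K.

Order the vertices as 0 < 1 < 2. Listing each simplex with vertices in this order, K has dimension 0 with simplices:

  0-simplices (3): [0], [1], [2]

so the chain groups are C_0 ≅ Z^3.

Now H_k = ker ∂_k / im ∂_{k+1}, so:

  H_0: rank C_0 − rank ∂_1 = 3 − 0 = 3, and there is no ∂_1, so H_0 ≅ Z^3.

H_0 = Z^3.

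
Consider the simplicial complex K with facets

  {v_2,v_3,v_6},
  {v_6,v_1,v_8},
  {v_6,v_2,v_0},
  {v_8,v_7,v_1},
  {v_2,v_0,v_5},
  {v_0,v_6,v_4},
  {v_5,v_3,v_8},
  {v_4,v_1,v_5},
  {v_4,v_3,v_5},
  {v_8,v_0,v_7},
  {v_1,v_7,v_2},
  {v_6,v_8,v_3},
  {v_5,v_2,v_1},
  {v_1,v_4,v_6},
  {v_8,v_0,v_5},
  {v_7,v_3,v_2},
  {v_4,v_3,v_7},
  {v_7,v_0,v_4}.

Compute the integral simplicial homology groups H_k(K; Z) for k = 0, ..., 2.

We work with the vertex ordering v_0 < v_1 < v_2 < v_3 < v_4 < v_5 < v_6 < v_7 < v_8. The simplices of K, each written with vertices in increasing order, are:

  0-simplices (9): [v_0], [v_1], [v_2], [v_3], [v_4], [v_5], [v_6], [v_7], [v_8]
  1-simplices (27): (27 of them)
  2-simplices (18): (18 of them)

so the chain groups are C_0 ≅ Z^9, C_1 ≅ Z^27, C_2 ≅ Z^18.

Boundary ∂_1: C_1 → C_0 is given by ∂[p,q] = [q] − [p]. For instance
  ∂[v_6,v_8] = [v_8] − [v_6].
The resulting 9×27 matrix has rank 8, and its Smith normal form has invariant factors (1,1,1,1,1,1,1,1).

Boundary ∂_2: C_2 → C_1 maps a triangle to the signed sum of its edges. For instance
  ∂[v_0,v_5,v_8] = [v_5,v_8] − [v_0,v_8] + [v_0,v_5],
  ∂[v_1,v_2,v_7] = [v_2,v_7] − [v_1,v_7] + [v_1,v_2].
As a 27×18 matrix over Z this has rank 17, with invariant factors (1,1,1,1,1,1,1,1,1,1,1,1,1,1,1,1,1).

Now H_k = ker ∂_k / im ∂_{k+1}, so:

  H_0: rank C_0 − rank ∂_1 = 9 − 8 = 1, and the invariant factors of ∂_1 are all 1, so H_0 ≅ Z.
  H_1: rank ker ∂_1 − rank ∂_2 = (27 − 8) − 17 = 2, and the invariant factors of ∂_2 are all 1, so H_1 ≅ Z^2.
  H_2: rank ker ∂_2 − rank ∂_3 = (18 − 17) − 0 = 1, and there is no ∂_3, so H_2 ≅ Z.

As a check, the Euler characteristic is 9 − 27 + 18 = 0, which agrees with 1 − 2 + 1 = 0.
(K is a triangulation of the torus T^2.)

H_0 ≅ Z,  H_1 ≅ Z^2,  H_2 ≅ Z.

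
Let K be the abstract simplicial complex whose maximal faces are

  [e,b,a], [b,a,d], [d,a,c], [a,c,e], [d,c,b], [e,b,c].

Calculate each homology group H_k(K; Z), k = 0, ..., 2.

Fix the vertex order a < b < c < d < e and write every simplex with vertices in increasing order. Then dim K = 2 and the simplices of K are:

  0-simplices (5): a, b, c, d, e
  1-simplices (9): ab, ac, ad, ae, bc, bd, be, cd, ce
  2-simplices (6): abd, abe, acd, ace, bcd, bce

so the chain groups are C_0 ≅ Z^5, C_1 ≅ Z^9, C_2 ≅ Z^6.

Boundary ∂_1: C_1 → C_0 maps an edge to its endpoints' difference, ∂[p,q] = q − p. For instance
  ∂ce = e − c.
The resulting 5×9 matrix has rank 4, and its Smith normal form has invariant factors (1,1,1,1).

∂_2: C_2 → C_1 maps a triangle to the signed sum of its edges. For instance
  ∂ace = ce − ae + ac,
  ∂bce = ce − be + bc.
The 9×6 boundary matrix has rank 5 and Smith normal form diag(1,1,1,1,1).

Now H_k = ker ∂_k / im ∂_{k+1}, so:

  H_0: rank C_0 − rank ∂_1 = 5 − 4 = 1, and the invariant factors of ∂_1 are all 1, so H_0 ≅ Z.
  H_1: rank ker ∂_1 − rank ∂_2 = (9 − 4) − 5 = 0, and the invariant factors of ∂_2 are all 1, so H_1 ≅ 0.
  H_2: rank ker ∂_2 − rank ∂_3 = (6 − 5) − 0 = 1, and there is no ∂_3, so H_2 ≅ Z.

H_0 ≅ Z,  H_1 = 0,  H_2 ≅ Z.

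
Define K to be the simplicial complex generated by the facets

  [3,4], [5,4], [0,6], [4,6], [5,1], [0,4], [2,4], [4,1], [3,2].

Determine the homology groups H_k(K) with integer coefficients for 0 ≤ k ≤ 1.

H_0 ≅ Z,  H_1 ≅ Z^3.

Fix the vertex order 0 < 1 < 2 < 3 < 4 < 5 < 6 and write every simplex with vertices in increasing order. Then dim K = 1 and the simplices of K are:

  0-simplices (7): [0], [1], [2], [3], [4], [5], [6]
  1-simplices (9): [0,4], [0,6], [1,4], [1,5], [2,3], [2,4], [3,4], [4,5], [4,6]

so the chain groups are C_0 ≅ Z^7, C_1 ≅ Z^9.

The boundary map ∂_1: C_1 → C_0 maps an edge to its endpoints' difference, ∂[p,q] = q − p. For instance
  ∂[4,6] = [6] − [4].
The resulting 7×9 matrix has rank 6, and its Smith normal form has invariant factors (1,1,1,1,1,1).

Reading off H_k = ker ∂_k / im ∂_{k+1}:

  H_0: rank C_0 − rank ∂_1 = 7 − 6 = 1, and the invariant factors of ∂_1 are all 1, so H_0 = Z.
  H_1: rank ker ∂_1 − rank ∂_2 = (9 − 6) − 0 = 3, and there is no ∂_2, so H_1 = Z^3.

As a check, the Euler characteristic is 7 − 9 = -2, which agrees with 1 − 3 = -2.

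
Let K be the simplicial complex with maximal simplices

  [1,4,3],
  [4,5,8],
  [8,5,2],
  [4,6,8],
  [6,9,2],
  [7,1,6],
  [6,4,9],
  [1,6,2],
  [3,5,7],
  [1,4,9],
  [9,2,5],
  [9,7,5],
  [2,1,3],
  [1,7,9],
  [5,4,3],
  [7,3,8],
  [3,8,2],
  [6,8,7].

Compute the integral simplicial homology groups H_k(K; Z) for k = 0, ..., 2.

H_0 ≅ Z,  H_1 ≅ Z ⊕ Z/2,  H_2 = 0.

We work with the vertex ordering 1 < 2 < 3 < 4 < 5 < 6 < 7 < 8 < 9. The simplices of K, each written with vertices in increasing order, are:

  0-simplices (9): [1], [2], [3], [4], [5], [6], [7], [8], [9]
  1-simplices (27): (27 of them)
  2-simplices (18): [1,2,3], [1,2,6], [1,3,4], [1,4,9], [1,6,7], [1,7,9], [2,3,8], [2,5,8], [2,5,9], [2,6,9], [3,4,5], [3,5,7], [3,7,8], [4,5,8], [4,6,8], [4,6,9], [5,7,9], [6,7,8]

giving chain groups C_0 ≅ Z^9, C_1 ≅ Z^27, C_2 ≅ Z^18.

Boundary ∂_1: C_1 → C_0 maps an edge to its endpoints' difference, ∂[p,q] = q − p.
This gives a 9×27 integer matrix of rank 8; reducing to Smith normal form yields diagonal entries (1,1,1,1,1,1,1,1).

The boundary map ∂_2: C_2 → C_1 sends each 2-simplex [p,q,r] to [q,r] − [p,r] + [p,q]. For instance
  ∂[1,2,3] = [2,3] − [1,3] + [1,2],
  ∂[4,6,8] = [6,8] − [4,8] + [4,6].
The resulting 27×18 matrix has rank 18, and its Smith normal form has invariant factors (1,1,1,1,1,1,1,1,1,1,1,1,1,1,1,1,1,2).

Now H_k = ker ∂_k / im ∂_{k+1}, so:

  H_0: rank C_0 − rank ∂_1 = 9 − 8 = 1, and the invariant factors of ∂_1 are all 1, so H_0 ≅ Z.
  H_1: rank ker ∂_1 − rank ∂_2 = (27 − 8) − 18 = 1, and ∂_2 has invariant factor 2 > 1, so H_1 ≅ Z ⊕ Z/2.
  H_2: rank ker ∂_2 − rank ∂_3 = (18 − 18) − 0 = 0, and there is no ∂_3, so H_2 ≅ 0.

As a check, the Euler characteristic is 9 − 27 + 18 = 0, which agrees with 1 − 1 + 0 = 0.
(K is a triangulation of the Klein bottle.)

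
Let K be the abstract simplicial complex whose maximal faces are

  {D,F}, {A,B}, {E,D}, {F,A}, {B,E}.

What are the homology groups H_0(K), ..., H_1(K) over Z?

H_0 ≅ Z,  H_1 ≅ Z.

Fix the vertex order A < B < D < E < F and write every simplex with vertices in increasing order. Then dim K = 1 and the simplices of K are:

  0-simplices (5): A, B, D, E, F
  1-simplices (5): AB, AF, BE, DE, DF

Hence C_0 ≅ Z^5, C_1 ≅ Z^5.

Boundary ∂_1: C_1 → C_0 is given by ∂[p,q] = [q] − [p]. For instance
  ∂AB = B − A.
The 5×5 boundary matrix has rank 4 and Smith normal form diag(1,1,1,1).

Reading off H_k = ker ∂_k / im ∂_{k+1}:

  H_0: rank C_0 − rank ∂_1 = 5 − 4 = 1, and the invariant factors of ∂_1 are all 1, so H_0 = Z.
  H_1: rank ker ∂_1 − rank ∂_2 = (5 − 4) − 0 = 1, and there is no ∂_2, so H_1 = Z.

(K is a triangulation of the circle S^1.)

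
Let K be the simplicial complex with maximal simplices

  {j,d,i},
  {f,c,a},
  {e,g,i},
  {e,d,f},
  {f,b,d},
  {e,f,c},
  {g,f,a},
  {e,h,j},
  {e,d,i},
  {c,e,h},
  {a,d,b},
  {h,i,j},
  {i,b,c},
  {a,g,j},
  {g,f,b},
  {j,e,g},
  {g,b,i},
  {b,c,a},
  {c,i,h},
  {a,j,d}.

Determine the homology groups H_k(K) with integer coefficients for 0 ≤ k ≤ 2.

H_0 ≅ Z,  H_1 ≅ Z × Z/2,  H_2 = 0.

We work with the vertex ordering a < b < c < d < e < f < g < h < i < j. The simplices of K, each written with vertices in increasing order, are:

  0-simplices (10): a, b, c, d, e, f, g, h, i, j
  1-simplices (30): ab, ac, ad, af, ag, aj, bc, bd, bf, bg, bi, ce, cf, ch, ci, de, df, di, dj, ef, eg, eh, ei, ej, fg, gi, gj, hi, hj, ij
  2-simplices (20): abc, abd, acf, adj, afg, agj, bci, bdf, bfg, bgi, cef, ceh, chi, def, dei, dij, egi, egj, ehj, hij

giving chain groups C_0 ≅ Z^10, C_1 ≅ Z^30, C_2 ≅ Z^20.

The boundary map ∂_1: C_1 → C_0 sends each edge [p,q] (with p < q) to q − p. For instance
  ∂di = i − d.
As a 10×30 matrix over Z this has rank 9, with invariant factors (1,1,1,1,1,1,1,1,1).

Boundary ∂_2: C_2 → C_1 acts by ∂[p,q,r] = [q,r] − [p,r] + [p,q]. For instance
  ∂acf = cf − af + ac,
  ∂bdf = df − bf + bd.
The 30×20 boundary matrix has rank 20 and Smith normal form diag(1,1,1,1,1,1,1,1,1,1,1,1,1,1,1,1,1,1,1,2).

Computing H_k = (kernel of ∂_k) / (image of ∂_{k+1}):

  H_0: rank C_0 − rank ∂_1 = 10 − 9 = 1, and the invariant factors of ∂_1 are all 1, so H_0 ≅ Z.
  H_1: rank ker ∂_1 − rank ∂_2 = (30 − 9) − 20 = 1, and ∂_2 has invariant factor 2 > 1, so H_1 ≅ Z × Z/2.
  H_2: rank ker ∂_2 − rank ∂_3 = (20 − 20) − 0 = 0, and there is no ∂_3, so H_2 ≅ 0.

As a check, the Euler characteristic is 10 − 30 + 20 = 0, which agrees with 1 − 1 + 0 = 0.
(K is a triangulation of the Klein bottle.)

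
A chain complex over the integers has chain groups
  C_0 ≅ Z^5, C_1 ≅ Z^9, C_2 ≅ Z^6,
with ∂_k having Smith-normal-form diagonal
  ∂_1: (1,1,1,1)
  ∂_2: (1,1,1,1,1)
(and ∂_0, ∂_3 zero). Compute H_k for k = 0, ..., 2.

H_0: b_0 = 5 − 0 − 4 = 1; torsion from ∂_1 factors > 1: none. So H_0 ≅ Z.
H_1: b_1 = 9 − 4 − 5 = 0; torsion from ∂_2 factors > 1: none. So H_1 ≅ 0.
H_2: b_2 = 6 − 5 − 0 = 1; torsion from ∂_3 factors > 1: none. So H_2 ≅ Z.

H_0 ≅ Z,  H_1 = 0,  H_2 ≅ Z.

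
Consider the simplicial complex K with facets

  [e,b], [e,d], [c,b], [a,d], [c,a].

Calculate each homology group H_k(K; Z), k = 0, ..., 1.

Fix the vertex order a < b < c < d < e and write every simplex with vertices in increasing order. Then dim K = 1 and the simplices of K are:

  0-simplices (5): a, b, c, d, e
  1-simplices (5): ac, ad, bc, be, de

so the chain groups are C_0 ≅ Z^5, C_1 ≅ Z^5.

∂_1: C_1 → C_0 maps an edge to its endpoints' difference, ∂[p,q] = q − p. For instance
  ∂be = e − b.
This gives a 5×5 integer matrix of rank 4; reducing to Smith normal form yields diagonal entries (1,1,1,1).

Reading off H_k = ker ∂_k / im ∂_{k+1}:

  H_0: rank C_0 − rank ∂_1 = 5 − 4 = 1, and the invariant factors of ∂_1 are all 1, so H_0 ≅ Z.
  H_1: rank ker ∂_1 − rank ∂_2 = (5 − 4) − 0 = 1, and there is no ∂_2, so H_1 ≅ Z.

H_0 = Z,  H_1 = Z.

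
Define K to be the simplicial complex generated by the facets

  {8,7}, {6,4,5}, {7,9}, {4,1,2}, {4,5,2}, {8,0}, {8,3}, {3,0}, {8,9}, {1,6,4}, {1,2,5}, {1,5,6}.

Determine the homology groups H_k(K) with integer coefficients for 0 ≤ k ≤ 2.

H_0 ≅ Z^2,  H_1 ≅ Z^2,  H_2 ≅ Z.

Fix the vertex order 0 < 1 < 2 < 3 < 4 < 5 < 6 < 7 < 8 < 9 and write every simplex with vertices in increasing order. Then dim K = 2 and the simplices of K are:

  0-simplices (10): [0], [1], [2], [3], [4], [5], [6], [7], [8], [9]
  1-simplices (15): [0,3], [0,8], [1,2], [1,4], [1,5], [1,6], [2,4], [2,5], [3,8], [4,5], [4,6], [5,6], [7,8], [7,9], [8,9]
  2-simplices (6): [1,2,4], [1,2,5], [1,4,6], [1,5,6], [2,4,5], [4,5,6]

giving chain groups C_0 ≅ Z^10, C_1 ≅ Z^15, C_2 ≅ Z^6.

∂_1: C_1 → C_0 maps an edge to its endpoints' difference, ∂[p,q] = q − p. For instance
  ∂[0,3] = [3] − [0].
As a 10×15 matrix over Z this has rank 8, with invariant factors (1,1,1,1,1,1,1,1).

∂_2: C_2 → C_1 acts by ∂[p,q,r] = [q,r] − [p,r] + [p,q]. For instance
  ∂[2,4,5] = [4,5] − [2,5] + [2,4],
  ∂[4,5,6] = [5,6] − [4,6] + [4,5].
This gives a 15×6 integer matrix of rank 5; reducing to Smith normal form yields diagonal entries (1,1,1,1,1).

Reading off H_k = ker ∂_k / im ∂_{k+1}:

  H_0: rank C_0 − rank ∂_1 = 10 − 8 = 2, and the invariant factors of ∂_1 are all 1, so H_0 = Z^2.
  H_1: rank ker ∂_1 − rank ∂_2 = (15 − 8) − 5 = 2, and the invariant factors of ∂_2 are all 1, so H_1 = Z^2.
  H_2: rank ker ∂_2 − rank ∂_3 = (6 − 5) − 0 = 1, and there is no ∂_3, so H_2 = Z.

As a check, the Euler characteristic is 10 − 15 + 6 = 1, which agrees with 2 − 2 + 1 = 1.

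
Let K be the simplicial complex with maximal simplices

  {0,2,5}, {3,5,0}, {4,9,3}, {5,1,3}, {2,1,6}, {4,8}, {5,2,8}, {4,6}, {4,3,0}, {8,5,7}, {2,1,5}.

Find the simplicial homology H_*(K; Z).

H_0 = Z,  H_1 = Z^2,  H_2 = 0.

We work with the vertex ordering 0 < 1 < 2 < 3 < 4 < 5 < 6 < 7 < 8 < 9. The simplices of K, each written with vertices in increasing order, are:

  0-simplices (10): [0], [1], [2], [3], [4], [5], [6], [7], [8], [9]
  1-simplices (20): [0,2], [0,3], [0,4], [0,5], [1,2], [1,3], [1,5], [1,6], [2,5], [2,6], [2,8], [3,4], [3,5], [3,9], [4,6], [4,8], [4,9], [5,7], [5,8], [7,8]
  2-simplices (9): [0,2,5], [0,3,4], [0,3,5], [1,2,5], [1,2,6], [1,3,5], [2,5,8], [3,4,9], [5,7,8]

Hence C_0 ≅ Z^10, C_1 ≅ Z^20, C_2 ≅ Z^9.

The boundary map ∂_1: C_1 → C_0 maps an edge to its endpoints' difference, ∂[p,q] = q − p. For instance
  ∂[1,3] = [3] − [1].
As a 10×20 matrix over Z this has rank 9, with invariant factors (1,1,1,1,1,1,1,1,1).

The boundary map ∂_2: C_2 → C_1 maps a triangle to the signed sum of its edges. For instance
  ∂[5,7,8] = [7,8] − [5,8] + [5,7],
  ∂[1,2,5] = [2,5] − [1,5] + [1,2].
The resulting 20×9 matrix has rank 9, and its Smith normal form has invariant factors (1,1,1,1,1,1,1,1,1).

Reading off H_k = ker ∂_k / im ∂_{k+1}:

  H_0: rank C_0 − rank ∂_1 = 10 − 9 = 1, and the invariant factors of ∂_1 are all 1, so H_0 = Z.
  H_1: rank ker ∂_1 − rank ∂_2 = (20 − 9) − 9 = 2, and the invariant factors of ∂_2 are all 1, so H_1 = Z^2.
  H_2: rank ker ∂_2 − rank ∂_3 = (9 − 9) − 0 = 0, and there is no ∂_3, so H_2 = 0.

As a check, the Euler characteristic is 10 − 20 + 9 = -1, which agrees with 1 − 2 + 0 = -1.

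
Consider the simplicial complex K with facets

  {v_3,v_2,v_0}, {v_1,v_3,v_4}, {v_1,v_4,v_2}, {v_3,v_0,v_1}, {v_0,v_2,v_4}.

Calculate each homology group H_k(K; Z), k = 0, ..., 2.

K has 5 vertices, 10 edges, 5 triangles.
rank ∂_0 = 0, rank ∂_1 = 4 ⇒ b_0 = 5 − 0 − 4 = 1; all invariant factors of ∂_1 are 1 so no torsion. So H_0 = Z.
rank ∂_1 = 4, rank ∂_2 = 5 ⇒ b_1 = 10 − 4 − 5 = 1; all invariant factors of ∂_2 are 1 so no torsion. So H_1 = Z.
rank ∂_2 = 5, rank ∂_3 = 0 ⇒ b_2 = 5 − 5 − 0 = 0. So H_2 = 0.

H_0 = Z,  H_1 = Z,  H_2 = 0.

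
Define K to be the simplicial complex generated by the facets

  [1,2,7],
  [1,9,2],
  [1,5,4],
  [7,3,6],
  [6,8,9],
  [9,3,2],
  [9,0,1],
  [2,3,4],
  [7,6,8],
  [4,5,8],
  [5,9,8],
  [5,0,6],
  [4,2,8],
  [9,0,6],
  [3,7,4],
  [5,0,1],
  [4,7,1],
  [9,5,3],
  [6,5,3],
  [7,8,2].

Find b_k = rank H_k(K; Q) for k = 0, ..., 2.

We work with the vertex ordering 0 < 1 < 2 < 3 < 4 < 5 < 6 < 7 < 8 < 9. The simplices of K, each written with vertices in increasing order, are:

  0-simplices (10): [0], [1], [2], [3], [4], [5], [6], [7], [8], [9]
  1-simplices (30): (30 of them)
  2-simplices (20): (20 of them)

so the chain groups are C_0 ≅ Z^10, C_1 ≅ Z^30, C_2 ≅ Z^20.

The boundary map ∂_1: C_1 → C_0 sends each edge [p,q] (with p < q) to q − p.
The resulting 10×30 matrix has rank 9, and its Smith normal form has invariant factors (1,1,1,1,1,1,1,1,1).

∂_2: C_2 → C_1 maps a triangle to the signed sum of its edges. For instance
  ∂[6,8,9] = [8,9] − [6,9] + [6,8],
  ∂[1,2,7] = [2,7] − [1,7] + [1,2].
The resulting 30×20 matrix has rank 20, and its Smith normal form has invariant factors (1,1,1,1,1,1,1,1,1,1,1,1,1,1,1,1,1,1,1,2).

Reading off H_k = ker ∂_k / im ∂_{k+1}:

  H_0: rank C_0 − rank ∂_1 = 10 − 9 = 1, and the invariant factors of ∂_1 are all 1, so H_0 = Z.
  H_1: rank ker ∂_1 − rank ∂_2 = (30 − 9) − 20 = 1, and ∂_2 has invariant factor 2 > 1, so H_1 = Z × Z/2.
  H_2: rank ker ∂_2 − rank ∂_3 = (20 − 20) − 0 = 0, and there is no ∂_3, so H_2 = 0.

As a check, the Euler characteristic is 10 − 30 + 20 = 0, which agrees with 1 − 1 + 0 = 0.

Hence the Betti numbers are b_0 = 1, b_1 = 1, b_2 = 0.

b_0 = 1, b_1 = 1, b_2 = 0.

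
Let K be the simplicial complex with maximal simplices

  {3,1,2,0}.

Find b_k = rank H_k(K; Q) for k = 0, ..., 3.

b_0 = 1, b_1 = 0, b_2 = 0, b_3 = 0.

K has 4 vertices, 6 edges, 4 triangles, 1 3-simplex.
rank ∂_0 = 0, rank ∂_1 = 3 ⇒ b_0 = 4 − 0 − 3 = 1; all invariant factors of ∂_1 are 1 so no torsion. So H_0 = Z.
rank ∂_1 = 3, rank ∂_2 = 3 ⇒ b_1 = 6 − 3 − 3 = 0; all invariant factors of ∂_2 are 1 so no torsion. So H_1 = 0.
rank ∂_2 = 3, rank ∂_3 = 1 ⇒ b_2 = 4 − 3 − 1 = 0; all invariant factors of ∂_3 are 1 so no torsion. So H_2 = 0.
rank ∂_3 = 1, rank ∂_4 = 0 ⇒ b_3 = 1 − 1 − 0 = 0. So H_3 = 0.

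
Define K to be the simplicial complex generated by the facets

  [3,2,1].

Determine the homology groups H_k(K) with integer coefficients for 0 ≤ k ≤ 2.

We work with the vertex ordering 1 < 2 < 3. The simplices of K, each written with vertices in increasing order, are:

  0-simplices (3): [1], [2], [3]
  1-simplices (3): [1,2], [1,3], [2,3]
  2-simplices (1): [1,2,3]

Hence C_0 ≅ Z^3, C_1 ≅ Z^3, C_2 ≅ Z^1.

∂_1: C_1 → C_0 sends each edge [p,q] (with p < q) to q − p. For instance
  ∂[2,3] = [3] − [2].
As a 3×3 matrix over Z this has rank 2, with invariant factors (1,1).

The boundary map ∂_2: C_2 → C_1 maps a triangle to the signed sum of its edges. For instance
  ∂[1,2,3] = [2,3] − [1,3] + [1,2].
The resulting 3×1 matrix has rank 1, and its Smith normal form has invariant factors (1).

Computing H_k = (kernel of ∂_k) / (image of ∂_{k+1}):

  H_0: rank C_0 − rank ∂_1 = 3 − 2 = 1, and the invariant factors of ∂_1 are all 1, so H_0 = Z.
  H_1: rank ker ∂_1 − rank ∂_2 = (3 − 2) − 1 = 0, and the invariant factors of ∂_2 are all 1, so H_1 = 0.
  H_2: rank ker ∂_2 − rank ∂_3 = (1 − 1) − 0 = 0, and there is no ∂_3, so H_2 = 0.

H_0 = Z,  H_1 = 0,  H_2 = 0.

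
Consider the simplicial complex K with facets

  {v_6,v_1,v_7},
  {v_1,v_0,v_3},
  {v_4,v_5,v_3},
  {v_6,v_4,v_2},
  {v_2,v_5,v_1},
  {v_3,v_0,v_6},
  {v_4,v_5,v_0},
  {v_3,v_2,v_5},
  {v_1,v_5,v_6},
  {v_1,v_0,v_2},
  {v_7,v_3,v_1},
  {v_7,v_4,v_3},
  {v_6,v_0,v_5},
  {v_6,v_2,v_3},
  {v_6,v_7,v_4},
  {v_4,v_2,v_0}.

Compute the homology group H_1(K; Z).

H_1 ≅ Z^2.

We work with the vertex ordering v_0 < v_1 < v_2 < v_3 < v_4 < v_5 < v_6 < v_7. The simplices of K, each written with vertices in increasing order, are:

  0-simplices (8): [v_0], [v_1], [v_2], [v_3], [v_4], [v_5], [v_6], [v_7]
  1-simplices (24): (24 of them)
  2-simplices (16): (16 of them)

Hence C_0 ≅ Z^8, C_1 ≅ Z^24, C_2 ≅ Z^16.

The boundary map ∂_1: C_1 → C_0 is given by ∂[p,q] = [q] − [p]. For instance
  ∂[v_3,v_6] = [v_6] − [v_3].
This gives a 8×24 integer matrix of rank 7; reducing to Smith normal form yields diagonal entries (1,1,1,1,1,1,1).

∂_2: C_2 → C_1 maps a triangle to the signed sum of its edges. For instance
  ∂[v_1,v_3,v_7] = [v_3,v_7] − [v_1,v_7] + [v_1,v_3],
  ∂[v_2,v_3,v_5] = [v_3,v_5] − [v_2,v_5] + [v_2,v_3].
This gives a 24×16 integer matrix of rank 15; reducing to Smith normal form yields diagonal entries (1,1,1,1,1,1,1,1,1,1,1,1,1,1,1).

Computing H_k = (kernel of ∂_k) / (image of ∂_{k+1}):

  H_1: rank ker ∂_1 − rank ∂_2 = (24 − 7) − 15 = 2, and the invariant factors of ∂_2 are all 1, so H_1 ≅ Z^2.

(K is a triangulation of the torus T^2.)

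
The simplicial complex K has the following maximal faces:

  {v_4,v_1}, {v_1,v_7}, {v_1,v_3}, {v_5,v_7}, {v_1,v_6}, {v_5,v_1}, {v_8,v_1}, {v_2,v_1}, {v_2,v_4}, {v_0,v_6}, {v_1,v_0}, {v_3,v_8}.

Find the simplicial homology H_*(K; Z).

We work with the vertex ordering v_0 < v_1 < v_2 < v_3 < v_4 < v_5 < v_6 < v_7 < v_8. The simplices of K, each written with vertices in increasing order, are:

  0-simplices (9): [v_0], [v_1], [v_2], [v_3], [v_4], [v_5], [v_6], [v_7], [v_8]
  1-simplices (12): [v_0,v_1], [v_0,v_6], [v_1,v_2], [v_1,v_3], [v_1,v_4], [v_1,v_5], [v_1,v_6], [v_1,v_7], [v_1,v_8], [v_2,v_4], [v_3,v_8], [v_5,v_7]

Hence C_0 ≅ Z^9, C_1 ≅ Z^12.

The boundary map ∂_1: C_1 → C_0 is given by ∂[p,q] = [q] − [p].
The resulting 9×12 matrix has rank 8, and its Smith normal form has invariant factors (1,1,1,1,1,1,1,1).

Reading off H_k = ker ∂_k / im ∂_{k+1}:

  H_0: rank C_0 − rank ∂_1 = 9 − 8 = 1, and the invariant factors of ∂_1 are all 1, so H_0 = Z.
  H_1: rank ker ∂_1 − rank ∂_2 = (12 − 8) − 0 = 4, and there is no ∂_2, so H_1 = Z^4.

(K is a triangulation of a wedge of 4 circles.)

H_0 = Z,  H_1 = Z^4.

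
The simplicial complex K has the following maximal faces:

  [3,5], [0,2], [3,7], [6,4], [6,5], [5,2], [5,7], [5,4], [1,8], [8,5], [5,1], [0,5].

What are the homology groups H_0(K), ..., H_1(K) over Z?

H_0 ≅ Z,  H_1 ≅ Z^4.

K has 9 vertices, 12 edges.
rank ∂_0 = 0, rank ∂_1 = 8 ⇒ b_0 = 9 − 0 − 8 = 1; all invariant factors of ∂_1 are 1 so no torsion. So H_0 ≅ Z.
rank ∂_1 = 8, rank ∂_2 = 0 ⇒ b_1 = 12 − 8 − 0 = 4. So H_1 ≅ Z^4.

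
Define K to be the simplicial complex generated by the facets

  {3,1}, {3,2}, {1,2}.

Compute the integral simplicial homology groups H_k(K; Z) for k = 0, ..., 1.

H_0 = Z,  H_1 = Z.

K has 3 vertices, 3 edges.
rank ∂_0 = 0, rank ∂_1 = 2 ⇒ b_0 = 3 − 0 − 2 = 1; all invariant factors of ∂_1 are 1 so no torsion. So H_0 = Z.
rank ∂_1 = 2, rank ∂_2 = 0 ⇒ b_1 = 3 − 2 − 0 = 1. So H_1 = Z.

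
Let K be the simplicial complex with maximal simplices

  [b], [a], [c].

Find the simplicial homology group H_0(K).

Fix the vertex order a < b < c and write every simplex with vertices in increasing order. Then dim K = 0 and the simplices of K are:

  0-simplices (3): a, b, c

Hence C_0 ≅ Z^3.

Computing H_k = (kernel of ∂_k) / (image of ∂_{k+1}):

  H_0: rank C_0 − rank ∂_1 = 3 − 0 = 3, and there is no ∂_1, so H_0 ≅ Z^3.

(K is a triangulation of a set of 3 points.)

H_0 ≅ Z^3.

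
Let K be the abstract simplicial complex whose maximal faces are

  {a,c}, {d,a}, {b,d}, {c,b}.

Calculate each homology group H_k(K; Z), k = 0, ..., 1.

H_0 ≅ Z,  H_1 ≅ Z.

Fix the vertex order a < b < c < d and write every simplex with vertices in increasing order. Then dim K = 1 and the simplices of K are:

  0-simplices (4): a, b, c, d
  1-simplices (4): ac, ad, bc, bd

giving chain groups C_0 ≅ Z^4, C_1 ≅ Z^4.

∂_1: C_1 → C_0 is given by ∂[p,q] = [q] − [p].
This gives a 4×4 integer matrix of rank 3; reducing to Smith normal form yields diagonal entries (1,1,1).

Now H_k = ker ∂_k / im ∂_{k+1}, so:

  H_0: rank C_0 − rank ∂_1 = 4 − 3 = 1, and the invariant factors of ∂_1 are all 1, so H_0 = Z.
  H_1: rank ker ∂_1 − rank ∂_2 = (4 − 3) − 0 = 1, and there is no ∂_2, so H_1 = Z.

(K is a triangulation of the circle S^1.)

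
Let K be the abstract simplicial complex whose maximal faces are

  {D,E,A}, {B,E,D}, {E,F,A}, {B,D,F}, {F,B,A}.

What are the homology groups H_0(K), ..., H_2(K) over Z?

H_0 ≅ Z,  H_1 ≅ Z,  H_2 = 0.

We work with the vertex ordering A < B < D < E < F. The simplices of K, each written with vertices in increasing order, are:

  0-simplices (5): A, B, D, E, F
  1-simplices (10): AB, AD, AE, AF, BD, BE, BF, DE, DF, EF
  2-simplices (5): ABF, ADE, AEF, BDE, BDF

so the chain groups are C_0 ≅ Z^5, C_1 ≅ Z^10, C_2 ≅ Z^5.

Boundary ∂_1: C_1 → C_0 maps an edge to its endpoints' difference, ∂[p,q] = q − p.
The resulting 5×10 matrix has rank 4, and its Smith normal form has invariant factors (1,1,1,1).

The boundary map ∂_2: C_2 → C_1 sends each 2-simplex [p,q,r] to [q,r] − [p,r] + [p,q]. For instance
  ∂ADE = DE − AE + AD,
  ∂ABF = BF − AF + AB.
As a 10×5 matrix over Z this has rank 5, with invariant factors (1,1,1,1,1).

From H_k ≅ ker(∂_k) / im(∂_{k+1}) we obtain:

  H_0: rank C_0 − rank ∂_1 = 5 − 4 = 1, and the invariant factors of ∂_1 are all 1, so H_0 ≅ Z.
  H_1: rank ker ∂_1 − rank ∂_2 = (10 − 4) − 5 = 1, and the invariant factors of ∂_2 are all 1, so H_1 ≅ Z.
  H_2: rank ker ∂_2 − rank ∂_3 = (5 − 5) − 0 = 0, and there is no ∂_3, so H_2 ≅ 0.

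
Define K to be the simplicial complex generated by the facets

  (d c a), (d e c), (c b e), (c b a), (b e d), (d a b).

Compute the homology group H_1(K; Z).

K has 5 vertices, 9 edges, 6 triangles.
rank ∂_1 = 4, rank ∂_2 = 5 ⇒ b_1 = 9 − 4 − 5 = 0; all invariant factors of ∂_2 are 1 so no torsion. So H_1 ≅ 0.

H_1 ≅ 0.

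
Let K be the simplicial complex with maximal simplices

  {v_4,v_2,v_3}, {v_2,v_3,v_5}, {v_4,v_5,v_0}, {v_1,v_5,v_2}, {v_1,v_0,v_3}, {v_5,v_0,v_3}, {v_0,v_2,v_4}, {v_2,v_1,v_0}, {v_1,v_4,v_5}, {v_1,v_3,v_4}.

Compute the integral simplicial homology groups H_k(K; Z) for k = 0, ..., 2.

H_0 ≅ Z,  H_1 ≅ Z/2,  H_2 = 0.

Fix the vertex order v_0 < v_1 < v_2 < v_3 < v_4 < v_5 and write every simplex with vertices in increasing order. Then dim K = 2 and the simplices of K are:

  0-simplices (6): [v_0], [v_1], [v_2], [v_3], [v_4], [v_5]
  1-simplices (15): (15 of them)
  2-simplices (10): [v_0,v_1,v_2], [v_0,v_1,v_3], [v_0,v_2,v_4], [v_0,v_3,v_5], [v_0,v_4,v_5], [v_1,v_2,v_5], [v_1,v_3,v_4], [v_1,v_4,v_5], [v_2,v_3,v_4], [v_2,v_3,v_5]

Hence C_0 ≅ Z^6, C_1 ≅ Z^15, C_2 ≅ Z^10.

Boundary ∂_1: C_1 → C_0 is given by ∂[p,q] = [q] − [p]. For instance
  ∂[v_1,v_4] = [v_4] − [v_1].
This gives a 6×15 integer matrix of rank 5; reducing to Smith normal form yields diagonal entries (1,1,1,1,1).

∂_2: C_2 → C_1 sends each 2-simplex [p,q,r] to [q,r] − [p,r] + [p,q]. For instance
  ∂[v_2,v_3,v_5] = [v_3,v_5] − [v_2,v_5] + [v_2,v_3],
  ∂[v_0,v_4,v_5] = [v_4,v_5] − [v_0,v_5] + [v_0,v_4].
This gives a 15×10 integer matrix of rank 10; reducing to Smith normal form yields diagonal entries (1,1,1,1,1,1,1,1,1,2).

Reading off H_k = ker ∂_k / im ∂_{k+1}:

  H_0: rank C_0 − rank ∂_1 = 6 − 5 = 1, and the invariant factors of ∂_1 are all 1, so H_0 ≅ Z.
  H_1: rank ker ∂_1 − rank ∂_2 = (15 − 5) − 10 = 0, and ∂_2 has invariant factor 2 > 1, so H_1 ≅ Z/2.
  H_2: rank ker ∂_2 − rank ∂_3 = (10 − 10) − 0 = 0, and there is no ∂_3, so H_2 ≅ 0.

(K is a triangulation of the real projective plane RP^2.)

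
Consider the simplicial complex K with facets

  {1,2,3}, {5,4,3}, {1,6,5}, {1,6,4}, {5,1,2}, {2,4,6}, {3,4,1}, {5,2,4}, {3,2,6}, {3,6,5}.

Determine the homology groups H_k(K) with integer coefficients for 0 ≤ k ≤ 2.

We work with the vertex ordering 1 < 2 < 3 < 4 < 5 < 6. The simplices of K, each written with vertices in increasing order, are:

  0-simplices (6): [1], [2], [3], [4], [5], [6]
  1-simplices (15): [1,2], [1,3], [1,4], [1,5], [1,6], [2,3], [2,4], [2,5], [2,6], [3,4], [3,5], [3,6], [4,5], [4,6], [5,6]
  2-simplices (10): [1,2,3], [1,2,5], [1,3,4], [1,4,6], [1,5,6], [2,3,6], [2,4,5], [2,4,6], [3,4,5], [3,5,6]

giving chain groups C_0 ≅ Z^6, C_1 ≅ Z^15, C_2 ≅ Z^10.

The boundary map ∂_1: C_1 → C_0 is given by ∂[p,q] = [q] − [p]. For instance
  ∂[4,5] = [5] − [4].
As a 6×15 matrix over Z this has rank 5, with invariant factors (1,1,1,1,1).

The boundary map ∂_2: C_2 → C_1 maps a triangle to the signed sum of its edges. For instance
  ∂[1,2,3] = [2,3] − [1,3] + [1,2],
  ∂[1,2,5] = [2,5] − [1,5] + [1,2].
As a 15×10 matrix over Z this has rank 10, with invariant factors (1,1,1,1,1,1,1,1,1,2).

From H_k ≅ ker(∂_k) / im(∂_{k+1}) we obtain:

  H_0: rank C_0 − rank ∂_1 = 6 − 5 = 1, and the invariant factors of ∂_1 are all 1, so H_0 ≅ Z.
  H_1: rank ker ∂_1 − rank ∂_2 = (15 − 5) − 10 = 0, and ∂_2 has invariant factor 2 > 1, so H_1 ≅ Z/2Z.
  H_2: rank ker ∂_2 − rank ∂_3 = (10 − 10) − 0 = 0, and there is no ∂_3, so H_2 ≅ 0.

(K is a triangulation of the real projective plane RP^2.)

H_0 ≅ Z,  H_1 ≅ Z/2Z,  H_2 = 0.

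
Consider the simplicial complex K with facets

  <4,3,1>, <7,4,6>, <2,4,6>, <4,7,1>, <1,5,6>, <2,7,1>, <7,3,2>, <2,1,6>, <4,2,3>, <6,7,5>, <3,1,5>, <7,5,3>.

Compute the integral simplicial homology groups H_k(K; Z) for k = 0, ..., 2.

H_0 = Z,  H_1 = Z/2,  H_2 = 0.

K has 7 vertices, 18 edges, 12 triangles.
rank ∂_0 = 0, rank ∂_1 = 6 ⇒ b_0 = 7 − 0 − 6 = 1; all invariant factors of ∂_1 are 1 so no torsion. So H_0 = Z.
rank ∂_1 = 6, rank ∂_2 = 12 ⇒ b_1 = 18 − 6 − 12 = 0; ∂_2 has invariant factor(s) [2] giving torsion. So H_1 = Z/2.
rank ∂_2 = 12, rank ∂_3 = 0 ⇒ b_2 = 12 − 12 − 0 = 0. So H_2 = 0.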